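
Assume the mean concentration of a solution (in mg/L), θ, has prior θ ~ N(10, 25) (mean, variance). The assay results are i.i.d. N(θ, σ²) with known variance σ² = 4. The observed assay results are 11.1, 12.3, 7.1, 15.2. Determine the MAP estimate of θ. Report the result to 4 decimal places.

θ̂_MAP = 11.3702

n = 4; x̄ = (11.1 + 12.3 + 7.1 + 15.2)/4 = 45.7/4 = 11.425.
For a Normal prior and Normal likelihood with known variance, the posterior is Normal; its mode equals its mean, the precision-weighted average.
Prior precision 1/σ₀² = 1/25 = 0.04; data precision n/σ² = 4/4 = 1.
θ̂ = (0.04·10 + 1·11.425) / (0.04 + 1) = 11.825/1.04 = 2365/208 ≈ 11.3702.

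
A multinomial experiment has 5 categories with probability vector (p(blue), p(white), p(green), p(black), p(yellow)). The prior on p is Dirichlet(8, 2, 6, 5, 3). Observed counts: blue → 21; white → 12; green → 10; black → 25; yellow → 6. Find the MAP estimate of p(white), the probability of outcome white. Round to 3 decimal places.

MAP estimate of p(white) = 0.140

The posterior is Dirichlet(αᵢ + nᵢ) = Dirichlet(29, 14, 16, 30, 9).
For a Dirichlet(a₁,…,a_K) with all aᵢ > 1, the mode has j-th component (aⱼ − 1)/(Σaᵢ − K).
Here Σaᵢ = 98 and K = 5, so p(white) = (14 − 1)/(98 − 5) = 13/93 ≈ 0.140.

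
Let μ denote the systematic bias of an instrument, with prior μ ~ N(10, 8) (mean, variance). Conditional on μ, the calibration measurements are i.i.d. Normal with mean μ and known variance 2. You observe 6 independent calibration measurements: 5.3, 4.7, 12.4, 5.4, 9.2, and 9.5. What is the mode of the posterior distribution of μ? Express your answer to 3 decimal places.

μ̂_MAP = 7.840

n = 6; x̄ = (5.3 + 4.7 + 12.4 + 5.4 + 9.2 + 9.5)/6 = 46.5/6 = 7.75.
For a Normal prior and Normal likelihood with known variance, the posterior is Normal; its mode equals its mean, the precision-weighted average.
Prior precision 1/σ₀² = 1/8 = 0.125; data precision n/σ² = 6/2 = 3.
μ̂ = (0.125·10 + 3·7.75) / (0.125 + 3) = 24.5/3.125 = 7.840.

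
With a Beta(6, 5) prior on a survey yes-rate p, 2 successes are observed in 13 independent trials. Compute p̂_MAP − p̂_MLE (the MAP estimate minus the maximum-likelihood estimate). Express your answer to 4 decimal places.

Posterior is Beta(8, 16); MAP = (8−1)/(24−2) = 7/22 ≈ 0.31818.
MLE ignores the prior: p̂_MLE = k/n = 2/13 ≈ 0.15385.
Difference = 7/22 − 2/13 = 47/286 ≈ 0.1643.

MAP − MLE = 0.1643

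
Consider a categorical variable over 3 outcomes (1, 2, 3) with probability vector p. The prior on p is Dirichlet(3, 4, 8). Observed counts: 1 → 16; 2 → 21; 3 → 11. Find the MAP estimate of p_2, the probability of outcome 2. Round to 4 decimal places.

MAP estimate: 0.4000

The posterior is Dirichlet(αᵢ + nᵢ) = Dirichlet(19, 25, 19).
For a Dirichlet(a₁,…,a_K) with all aᵢ > 1, the mode has j-th component (aⱼ − 1)/(Σaᵢ − K).
Here Σaᵢ = 63 and K = 3, so p_2 = (25 − 1)/(63 − 3) = 24/60 ≈ 0.4000.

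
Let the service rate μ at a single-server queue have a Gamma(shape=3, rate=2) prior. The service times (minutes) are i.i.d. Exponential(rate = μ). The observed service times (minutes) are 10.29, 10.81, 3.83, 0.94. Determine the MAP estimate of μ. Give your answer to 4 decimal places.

μ̂_MAP = 0.2153

The Exponential(rate=μ) likelihood is ∝ μ^n e^(−μΣtᵢ). Here n = 4 and Σtᵢ = 10.29 + 10.81 + 3.83 + 0.94 = 25.87.
Posterior ∝ μ^2e^(−2μ) · μ^4e^(−25.87μ) = μ^6e^(−27.87μ), i.e. Gamma(7, 27.87).
Mode = (a−1)/b = 6/27.87 ≈ 0.2153.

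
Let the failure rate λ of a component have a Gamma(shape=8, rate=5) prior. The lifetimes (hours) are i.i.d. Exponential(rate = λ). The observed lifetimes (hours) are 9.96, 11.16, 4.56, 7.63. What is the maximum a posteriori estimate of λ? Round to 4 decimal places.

The Exponential(rate=λ) likelihood is ∝ λ^n e^(−λΣtᵢ). Here n = 4 and Σtᵢ = 9.96 + 11.16 + 4.56 + 7.63 = 33.31.
Posterior ∝ λ^7e^(−5λ) · λ^4e^(−33.31λ) = λ^11e^(−38.31λ), i.e. Gamma(12, 38.31).
Mode = (a−1)/b = 11/38.31 ≈ 0.2871.

λ̂_MAP = 0.2871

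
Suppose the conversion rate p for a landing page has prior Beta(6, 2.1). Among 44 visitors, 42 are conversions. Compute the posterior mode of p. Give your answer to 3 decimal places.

p̂_MAP = 0.938

Prior: Beta(6, 2.1).
Data: 42 successes in 44 trials. The binomial likelihood contributes p^42(1−p)^2, so the posterior is Beta(6+42, 2.1+2) = Beta(48, 4.1).
For Beta(a, b) with a, b > 1 the mode is (a−1)/(a+b−2) = 47/50.1 ≈ 0.938.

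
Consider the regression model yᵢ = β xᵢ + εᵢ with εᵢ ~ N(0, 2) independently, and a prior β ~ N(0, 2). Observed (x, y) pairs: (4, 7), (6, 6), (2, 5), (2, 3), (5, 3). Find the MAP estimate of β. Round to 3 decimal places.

β̂_MAP = 1.105

log p(β | y) = −Σ(yᵢ − βxᵢ)²/(2·2) − β²/(2·2) + const.
Setting the derivative to zero: Σxᵢ(yᵢ − βxᵢ)/2 − β/2 = 0, so β = Σxᵢyᵢ / (Σxᵢ² + σ²/τ²).
Σxᵢyᵢ = 4·7 + 6·6 + 2·5 + 2·3 + 5·3 = 95; Σxᵢ² = 85; σ²/τ² = 1.
β̂_MAP = 95 / (85 + 1) = 95/86 ≈ 1.105.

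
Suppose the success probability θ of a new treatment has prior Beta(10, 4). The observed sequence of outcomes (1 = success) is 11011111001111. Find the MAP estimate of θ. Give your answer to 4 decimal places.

θ̂_MAP = 0.7692

Prior: Beta(10, 4).
Data: 11 successes in 14 trials (from the sequence). The binomial likelihood contributes θ^11(1−θ)^3, so the posterior is Beta(10+11, 4+3) = Beta(21, 7).
For Beta(a, b) with a, b > 1 the mode is (a−1)/(a+b−2) = 20/26 ≈ 0.7692.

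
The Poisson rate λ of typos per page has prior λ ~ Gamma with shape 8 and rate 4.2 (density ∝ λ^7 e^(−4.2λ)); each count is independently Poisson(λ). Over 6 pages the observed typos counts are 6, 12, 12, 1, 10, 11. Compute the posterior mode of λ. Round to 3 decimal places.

λ̂_MAP = 5.784

Σxᵢ = 6+12+12+1+10+11 = 52, with n = 6.
Posterior ∝ λ^7e^(−4.2λ) · λ^52e^(−6λ) = λ^59e^(−10.2λ), i.e. Gamma(shape=60, rate=10.2).
The mode of a Gamma(a, b) with a ≥ 1 (shape–rate) is (a−1)/b = 59/10.2 ≈ 5.784.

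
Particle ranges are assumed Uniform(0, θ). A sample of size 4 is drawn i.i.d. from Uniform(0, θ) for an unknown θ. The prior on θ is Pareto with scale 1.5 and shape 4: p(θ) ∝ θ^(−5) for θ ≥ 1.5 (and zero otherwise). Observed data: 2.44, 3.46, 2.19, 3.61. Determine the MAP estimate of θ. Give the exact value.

The Uniform(0, θ) likelihood is θ^(−n) for θ ≥ max(xᵢ), zero otherwise. Here max(xᵢ) = 3.61.
Posterior ∝ θ^(−5) · θ^(−4) = θ^(−9) on θ ≥ max(1.5, 3.61) = 3.61.
This density is strictly decreasing in θ, so the posterior mode lies at the lower boundary of the support.

θ̂_MAP = 3.61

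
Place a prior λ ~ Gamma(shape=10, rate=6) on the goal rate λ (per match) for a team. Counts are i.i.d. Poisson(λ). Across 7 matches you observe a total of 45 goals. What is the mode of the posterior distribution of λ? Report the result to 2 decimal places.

λ̂_MAP = 4.15

Σxᵢ = 45, n = 7.
Posterior ∝ λ^9e^(−6λ) · λ^45e^(−7λ) = λ^54e^(−13λ), i.e. Gamma(shape=55, rate=13).
The mode of a Gamma(a, b) with a ≥ 1 (shape–rate) is (a−1)/b = 54/13 ≈ 4.15.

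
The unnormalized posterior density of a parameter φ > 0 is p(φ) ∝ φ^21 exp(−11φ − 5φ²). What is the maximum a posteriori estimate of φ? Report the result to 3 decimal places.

ℓ'(φ) = 21/φ − 11 − 10φ. Setting this to zero and multiplying by φ: 10φ² + 11φ − 21 = 0.
φ = (−11 + √(11² + 4·10·21)) / (2·10) = (−11 + √961) / 20 = (−11 + 31)/20 = 1.
ℓ''(φ) = −21/φ² − 10 < 0, confirming a maximum.

φ̂_MAP = 1.000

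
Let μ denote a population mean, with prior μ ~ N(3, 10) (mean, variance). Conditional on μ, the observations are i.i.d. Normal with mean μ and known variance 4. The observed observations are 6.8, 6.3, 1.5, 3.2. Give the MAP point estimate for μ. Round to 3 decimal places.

n = 4; x̄ = (6.8 + 6.3 + 1.5 + 3.2)/4 = 17.8/4 = 4.45.
For a Normal prior and Normal likelihood with known variance, the posterior is Normal; its mode equals its mean, the precision-weighted average.
Prior precision 1/σ₀² = 1/10 = 0.1; data precision n/σ² = 4/4 = 1.
μ̂ = (0.1·3 + 1·4.45) / (0.1 + 1) = 4.75/1.1 = 95/22 ≈ 4.318.

μ̂_MAP = 4.318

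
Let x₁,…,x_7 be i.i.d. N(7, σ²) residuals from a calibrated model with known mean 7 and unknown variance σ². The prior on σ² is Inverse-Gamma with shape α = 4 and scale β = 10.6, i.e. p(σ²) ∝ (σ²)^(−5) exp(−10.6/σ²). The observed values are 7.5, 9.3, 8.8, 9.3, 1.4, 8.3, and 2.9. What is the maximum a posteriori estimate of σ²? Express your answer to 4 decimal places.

σ̂²_MAP = 5.0076

Sum of squared deviations about the known mean: SS = (7.5−7)² + (9.3−7)² + (8.8−7)² + (9.3−7)² + (1.4−7)² + (8.3−7)² + (2.9−7)² = 63.93.
The Normal likelihood contributes (σ²)^(−n/2) exp(−SS/(2σ²)), so the posterior is Inverse-Gamma(α + n/2, β + SS/2) = Inverse-Gamma(7.5, 42.565).
The mode of Inverse-Gamma(a, b) is b/(a+1) = 42.565/8.5 ≈ 5.0076.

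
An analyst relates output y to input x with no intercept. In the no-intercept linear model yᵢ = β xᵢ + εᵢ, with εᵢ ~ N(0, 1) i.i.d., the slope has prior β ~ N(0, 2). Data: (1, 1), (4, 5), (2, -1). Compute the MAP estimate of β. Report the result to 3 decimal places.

log p(β | y) = −Σ(yᵢ − βxᵢ)²/(2·1) − β²/(2·2) + const.
Setting the derivative to zero: Σxᵢ(yᵢ − βxᵢ)/1 − β/2 = 0, so β = Σxᵢyᵢ / (Σxᵢ² + σ²/τ²).
Σxᵢyᵢ = 1·1 + 4·5 + 2·(-1) = 19; Σxᵢ² = 21; σ²/τ² = 0.5.
β̂_MAP = 19 / (21 + 0.5) = 19/21.5 ≈ 0.884.

β̂_MAP = 0.884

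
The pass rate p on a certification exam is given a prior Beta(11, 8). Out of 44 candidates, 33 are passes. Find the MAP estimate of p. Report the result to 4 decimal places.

Prior: Beta(11, 8).
Data: 33 successes in 44 trials. The binomial likelihood contributes p^33(1−p)^11, so the posterior is Beta(11+33, 8+11) = Beta(44, 19).
For Beta(a, b) with a, b > 1 the mode is (a−1)/(a+b−2) = 43/61 ≈ 0.7049.

p̂_MAP = 0.7049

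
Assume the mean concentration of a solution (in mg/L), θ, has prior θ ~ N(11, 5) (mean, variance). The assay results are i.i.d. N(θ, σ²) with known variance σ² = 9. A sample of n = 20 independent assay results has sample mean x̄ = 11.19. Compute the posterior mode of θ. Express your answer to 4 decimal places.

θ̂_MAP = 11.1743

n = 20, x̄ = 11.19.
For a Normal prior and Normal likelihood with known variance, the posterior is Normal; its mode equals its mean, the precision-weighted average.
Prior precision 1/σ₀² = 1/5 = 0.2; data precision n/σ² = 20/9.
θ̂ = (0.2·11 + (20/9)·11.19) / (0.2 + 20/9) = (406/15)/(109/45) = 1218/109 ≈ 11.1743.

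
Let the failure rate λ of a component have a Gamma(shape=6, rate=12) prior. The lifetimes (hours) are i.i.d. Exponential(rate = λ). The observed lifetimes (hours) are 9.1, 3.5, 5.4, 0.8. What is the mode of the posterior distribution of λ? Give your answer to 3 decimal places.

The Exponential(rate=λ) likelihood is ∝ λ^n e^(−λΣtᵢ). Here n = 4 and Σtᵢ = 9.1 + 3.5 + 5.4 + 0.8 = 18.8.
Posterior ∝ λ^5e^(−12λ) · λ^4e^(−18.8λ) = λ^9e^(−30.8λ), i.e. Gamma(10, 30.8).
Mode = (a−1)/b = 9/30.8 ≈ 0.292.

λ̂_MAP = 0.292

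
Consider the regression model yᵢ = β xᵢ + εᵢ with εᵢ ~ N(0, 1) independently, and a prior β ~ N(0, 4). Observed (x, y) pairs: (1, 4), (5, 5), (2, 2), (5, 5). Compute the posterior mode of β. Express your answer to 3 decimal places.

β̂_MAP = 1.050

log p(β | y) = −Σ(yᵢ − βxᵢ)²/(2·1) − β²/(2·4) + const.
Setting the derivative to zero: Σxᵢ(yᵢ − βxᵢ)/1 − β/4 = 0, so β = Σxᵢyᵢ / (Σxᵢ² + σ²/τ²).
Σxᵢyᵢ = 1·4 + 5·5 + 2·2 + 5·5 = 58; Σxᵢ² = 55; σ²/τ² = 0.25.
β̂_MAP = 58 / (55 + 0.25) = 58/55.25 ≈ 1.050.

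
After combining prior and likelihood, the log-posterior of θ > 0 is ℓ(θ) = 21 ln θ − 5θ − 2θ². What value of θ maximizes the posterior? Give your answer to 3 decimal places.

θ̂_MAP = 1.750

ℓ'(θ) = 21/θ − 5 − 4θ. Setting this to zero and multiplying by θ: 4θ² + 5θ − 21 = 0.
θ = (−5 + √(5² + 4·4·21)) / (2·4) = (−5 + √361) / 8 = (−5 + 19)/8 = 7/4.
ℓ''(θ) = −21/θ² − 4 < 0, confirming a maximum.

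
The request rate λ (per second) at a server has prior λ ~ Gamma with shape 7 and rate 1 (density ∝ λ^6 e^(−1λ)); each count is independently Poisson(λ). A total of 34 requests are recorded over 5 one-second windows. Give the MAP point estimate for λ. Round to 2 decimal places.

λ̂_MAP = 6.67

Σxᵢ = 34, n = 5.
Posterior ∝ λ^6e^(−1λ) · λ^34e^(−5λ) = λ^40e^(−6λ), i.e. Gamma(shape=41, rate=6).
The mode of a Gamma(a, b) with a ≥ 1 (shape–rate) is (a−1)/b = 40/6 ≈ 6.67.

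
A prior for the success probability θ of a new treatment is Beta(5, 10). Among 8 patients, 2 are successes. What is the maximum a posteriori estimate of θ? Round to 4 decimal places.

Prior: Beta(5, 10).
Data: 2 successes in 8 trials. The binomial likelihood contributes θ^2(1−θ)^6, so the posterior is Beta(5+2, 10+6) = Beta(7, 16).
For Beta(a, b) with a, b > 1 the mode is (a−1)/(a+b−2) = 6/21 ≈ 0.2857.

θ̂_MAP = 0.2857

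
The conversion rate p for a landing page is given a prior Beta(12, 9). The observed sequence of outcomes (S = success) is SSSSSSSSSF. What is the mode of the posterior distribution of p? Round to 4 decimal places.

Prior: Beta(12, 9).
Data: 9 successes in 10 trials (from the sequence). The binomial likelihood contributes p^9(1−p)^1, so the posterior is Beta(12+9, 9+1) = Beta(21, 10).
For Beta(a, b) with a, b > 1 the mode is (a−1)/(a+b−2) = 20/29 ≈ 0.6897.

p̂_MAP = 0.6897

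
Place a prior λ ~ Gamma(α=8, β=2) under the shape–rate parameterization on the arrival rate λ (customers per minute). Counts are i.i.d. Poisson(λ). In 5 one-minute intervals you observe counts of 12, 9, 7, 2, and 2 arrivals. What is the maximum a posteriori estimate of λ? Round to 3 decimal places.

λ̂_MAP = 5.571

Σxᵢ = 12+9+7+2+2 = 32, with n = 5.
Posterior ∝ λ^7e^(−2λ) · λ^32e^(−5λ) = λ^39e^(−7λ), i.e. Gamma(shape=40, rate=7).
The mode of a Gamma(a, b) with a ≥ 1 (shape–rate) is (a−1)/b = 39/7 ≈ 5.571.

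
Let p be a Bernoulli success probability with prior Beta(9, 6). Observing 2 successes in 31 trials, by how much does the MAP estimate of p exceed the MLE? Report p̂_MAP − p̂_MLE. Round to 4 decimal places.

MAP − MLE = 0.1628

Posterior is Beta(11, 35); MAP = (11−1)/(46−2) = 10/44 ≈ 0.22727.
MLE ignores the prior: p̂_MLE = k/n = 2/31 ≈ 0.06452.
Difference = 10/44 − 2/31 = 111/682 ≈ 0.1628.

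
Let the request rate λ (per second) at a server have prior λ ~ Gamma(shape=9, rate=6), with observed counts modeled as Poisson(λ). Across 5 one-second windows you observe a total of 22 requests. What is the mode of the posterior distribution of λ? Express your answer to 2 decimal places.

Σxᵢ = 22, n = 5.
Posterior ∝ λ^8e^(−6λ) · λ^22e^(−5λ) = λ^30e^(−11λ), i.e. Gamma(shape=31, rate=11).
The mode of a Gamma(a, b) with a ≥ 1 (shape–rate) is (a−1)/b = 30/11 ≈ 2.73.

λ̂_MAP = 2.73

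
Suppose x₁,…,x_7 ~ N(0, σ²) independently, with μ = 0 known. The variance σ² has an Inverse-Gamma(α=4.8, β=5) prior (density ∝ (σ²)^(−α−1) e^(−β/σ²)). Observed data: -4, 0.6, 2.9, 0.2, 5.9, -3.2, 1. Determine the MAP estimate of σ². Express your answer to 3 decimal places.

Sum of squared deviations about the known mean: SS = (-4−0)² + (0.6−0)² + (2.9−0)² + (0.2−0)² + (5.9−0)² + (-3.2−0)² + (1−0)² = 70.86.
The Normal likelihood contributes (σ²)^(−n/2) exp(−SS/(2σ²)), so the posterior is Inverse-Gamma(α + n/2, β + SS/2) = Inverse-Gamma(8.3, 40.43).
The mode of Inverse-Gamma(a, b) is b/(a+1) = 40.43/9.3 ≈ 4.347.

σ̂²_MAP = 4.347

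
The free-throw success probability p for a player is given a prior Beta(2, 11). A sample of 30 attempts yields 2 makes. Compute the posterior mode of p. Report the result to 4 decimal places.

Prior: Beta(2, 11).
Data: 2 successes in 30 trials. The binomial likelihood contributes p^2(1−p)^28, so the posterior is Beta(2+2, 11+28) = Beta(4, 39).
For Beta(a, b) with a, b > 1 the mode is (a−1)/(a+b−2) = 3/41 ≈ 0.0732.

p̂_MAP = 0.0732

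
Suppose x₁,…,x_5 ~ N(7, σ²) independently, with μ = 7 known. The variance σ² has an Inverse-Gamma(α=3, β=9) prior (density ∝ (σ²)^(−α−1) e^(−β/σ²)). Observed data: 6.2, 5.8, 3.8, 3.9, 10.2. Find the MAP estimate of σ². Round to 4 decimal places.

Sum of squared deviations about the known mean: SS = (6.2−7)² + (5.8−7)² + (3.8−7)² + (3.9−7)² + (10.2−7)² = 32.17.
The Normal likelihood contributes (σ²)^(−n/2) exp(−SS/(2σ²)), so the posterior is Inverse-Gamma(α + n/2, β + SS/2) = Inverse-Gamma(5.5, 25.085).
The mode of Inverse-Gamma(a, b) is b/(a+1) = 25.085/6.5 ≈ 3.8592.

σ̂²_MAP = 3.8592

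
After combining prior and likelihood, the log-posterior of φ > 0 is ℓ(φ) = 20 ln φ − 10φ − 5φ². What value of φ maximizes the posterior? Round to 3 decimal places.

φ̂_MAP = 1.000

ℓ'(φ) = 20/φ − 10 − 10φ. Setting this to zero and multiplying by φ: 10φ² + 10φ − 20 = 0.
φ = (−10 + √(10² + 4·10·20)) / (2·10) = (−10 + √900) / 20 = (−10 + 30)/20 = 1.
ℓ''(φ) = −20/φ² − 10 < 0, confirming a maximum.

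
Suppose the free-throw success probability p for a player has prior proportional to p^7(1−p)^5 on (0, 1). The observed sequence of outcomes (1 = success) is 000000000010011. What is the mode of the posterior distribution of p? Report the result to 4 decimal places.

p̂_MAP = 0.3704

The prior density ∝ p^7(1−p)^5 is the kernel of Beta(8, 6).
Data: 3 successes in 15 trials (from the sequence). The binomial likelihood contributes p^3(1−p)^12, so the posterior is Beta(8+3, 6+12) = Beta(11, 18).
For Beta(a, b) with a, b > 1 the mode is (a−1)/(a+b−2) = 10/27 ≈ 0.3704.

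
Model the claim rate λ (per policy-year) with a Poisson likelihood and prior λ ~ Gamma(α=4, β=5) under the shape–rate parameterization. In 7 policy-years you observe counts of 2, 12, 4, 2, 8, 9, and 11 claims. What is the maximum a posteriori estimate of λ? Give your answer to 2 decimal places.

Σxᵢ = 2+12+4+2+8+9+11 = 48, with n = 7.
Posterior ∝ λ^3e^(−5λ) · λ^48e^(−7λ) = λ^51e^(−12λ), i.e. Gamma(shape=52, rate=12).
The mode of a Gamma(a, b) with a ≥ 1 (shape–rate) is (a−1)/b = 51/12 ≈ 4.25.

λ̂_MAP = 4.25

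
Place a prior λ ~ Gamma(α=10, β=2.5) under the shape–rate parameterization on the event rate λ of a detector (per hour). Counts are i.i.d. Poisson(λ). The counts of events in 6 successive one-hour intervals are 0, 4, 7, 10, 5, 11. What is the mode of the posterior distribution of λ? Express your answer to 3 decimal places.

λ̂_MAP = 5.412

Σxᵢ = 0+4+7+10+5+11 = 37, with n = 6.
Posterior ∝ λ^9e^(−2.5λ) · λ^37e^(−6λ) = λ^46e^(−8.5λ), i.e. Gamma(shape=47, rate=8.5).
The mode of a Gamma(a, b) with a ≥ 1 (shape–rate) is (a−1)/b = 46/8.5 ≈ 5.412.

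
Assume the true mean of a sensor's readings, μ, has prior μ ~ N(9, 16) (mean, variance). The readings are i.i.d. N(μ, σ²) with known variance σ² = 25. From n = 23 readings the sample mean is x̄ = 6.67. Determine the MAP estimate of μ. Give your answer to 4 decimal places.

n = 23, x̄ = 6.67.
For a Normal prior and Normal likelihood with known variance, the posterior is Normal; its mode equals its mean, the precision-weighted average.
Prior precision 1/σ₀² = 1/16 = 0.0625; data precision n/σ² = 23/25 = 0.92.
μ̂ = (0.0625·9 + 0.92·6.67) / (0.0625 + 0.92) = 6.6989/0.9825 = 66989/9825 ≈ 6.8182.

μ̂_MAP = 6.8182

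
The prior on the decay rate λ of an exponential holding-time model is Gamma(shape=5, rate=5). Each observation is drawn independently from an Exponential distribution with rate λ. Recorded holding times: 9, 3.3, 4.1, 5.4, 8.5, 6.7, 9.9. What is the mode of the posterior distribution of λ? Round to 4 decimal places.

The Exponential(rate=λ) likelihood is ∝ λ^n e^(−λΣtᵢ). Here n = 7 and Σtᵢ = 9 + 3.3 + 4.1 + 5.4 + 8.5 + 6.7 + 9.9 = 46.9.
Posterior ∝ λ^4e^(−5λ) · λ^7e^(−46.9λ) = λ^11e^(−51.9λ), i.e. Gamma(12, 51.9).
Mode = (a−1)/b = 11/51.9 ≈ 0.2119.

λ̂_MAP = 0.2119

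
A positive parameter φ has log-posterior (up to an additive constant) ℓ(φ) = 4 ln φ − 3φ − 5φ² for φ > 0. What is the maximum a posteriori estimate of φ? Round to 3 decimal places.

φ̂_MAP = 0.500

ℓ'(φ) = 4/φ − 3 − 10φ. Setting this to zero and multiplying by φ: 10φ² + 3φ − 4 = 0.
φ = (−3 + √(3² + 4·10·4)) / (2·10) = (−3 + √169) / 20 = (−3 + 13)/20 = 1/2.
ℓ''(φ) = −4/φ² − 10 < 0, confirming a maximum.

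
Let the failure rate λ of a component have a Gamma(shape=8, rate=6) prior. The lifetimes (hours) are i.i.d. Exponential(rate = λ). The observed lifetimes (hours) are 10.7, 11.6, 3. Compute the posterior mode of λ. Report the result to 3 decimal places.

λ̂_MAP = 0.319

The Exponential(rate=λ) likelihood is ∝ λ^n e^(−λΣtᵢ). Here n = 3 and Σtᵢ = 10.7 + 11.6 + 3 = 25.3.
Posterior ∝ λ^7e^(−6λ) · λ^3e^(−25.3λ) = λ^10e^(−31.3λ), i.e. Gamma(11, 31.3).
Mode = (a−1)/b = 10/31.3 ≈ 0.319.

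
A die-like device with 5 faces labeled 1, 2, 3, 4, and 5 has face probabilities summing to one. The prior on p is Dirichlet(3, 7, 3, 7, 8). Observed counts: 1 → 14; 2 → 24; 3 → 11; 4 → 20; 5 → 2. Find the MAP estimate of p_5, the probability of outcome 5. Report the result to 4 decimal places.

The posterior is Dirichlet(αᵢ + nᵢ) = Dirichlet(17, 31, 14, 27, 10).
For a Dirichlet(a₁,…,a_K) with all aᵢ > 1, the mode has j-th component (aⱼ − 1)/(Σaᵢ − K).
Here Σaᵢ = 99 and K = 5, so p_5 = (10 − 1)/(99 − 5) = 9/94 ≈ 0.0957.

MAP estimate: 0.0957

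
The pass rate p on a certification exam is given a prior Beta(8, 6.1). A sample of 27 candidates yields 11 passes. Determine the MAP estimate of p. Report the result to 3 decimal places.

p̂_MAP = 0.460

Prior: Beta(8, 6.1).
Data: 11 successes in 27 trials. The binomial likelihood contributes p^11(1−p)^16, so the posterior is Beta(8+11, 6.1+16) = Beta(19, 22.1).
For Beta(a, b) with a, b > 1 the mode is (a−1)/(a+b−2) = 18/39.1 ≈ 0.460.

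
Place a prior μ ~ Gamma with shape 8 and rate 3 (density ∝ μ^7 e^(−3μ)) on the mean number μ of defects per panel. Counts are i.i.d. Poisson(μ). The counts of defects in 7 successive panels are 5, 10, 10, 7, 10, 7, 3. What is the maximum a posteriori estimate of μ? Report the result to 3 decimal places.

Σxᵢ = 5+10+10+7+10+7+3 = 52, with n = 7.
Posterior ∝ μ^7e^(−3μ) · μ^52e^(−7μ) = μ^59e^(−10μ), i.e. Gamma(shape=60, rate=10).
The mode of a Gamma(a, b) with a ≥ 1 (shape–rate) is (a−1)/b = 59/10 ≈ 5.900.

μ̂_MAP = 5.900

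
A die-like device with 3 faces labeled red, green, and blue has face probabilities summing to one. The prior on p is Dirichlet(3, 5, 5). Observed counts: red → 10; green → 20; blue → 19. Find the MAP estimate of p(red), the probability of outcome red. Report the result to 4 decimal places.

MAP estimate of p(red) = 0.2034

The posterior is Dirichlet(αᵢ + nᵢ) = Dirichlet(13, 25, 24).
For a Dirichlet(a₁,…,a_K) with all aᵢ > 1, the mode has j-th component (aⱼ − 1)/(Σaᵢ − K).
Here Σaᵢ = 62 and K = 3, so p(red) = (13 − 1)/(62 − 3) = 12/59 ≈ 0.2034.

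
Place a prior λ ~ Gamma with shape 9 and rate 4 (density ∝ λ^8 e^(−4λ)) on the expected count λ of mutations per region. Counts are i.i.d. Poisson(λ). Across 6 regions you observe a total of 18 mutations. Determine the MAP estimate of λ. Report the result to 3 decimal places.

λ̂_MAP = 2.600

Σxᵢ = 18, n = 6.
Posterior ∝ λ^8e^(−4λ) · λ^18e^(−6λ) = λ^26e^(−10λ), i.e. Gamma(shape=27, rate=10).
The mode of a Gamma(a, b) with a ≥ 1 (shape–rate) is (a−1)/b = 26/10 ≈ 2.600.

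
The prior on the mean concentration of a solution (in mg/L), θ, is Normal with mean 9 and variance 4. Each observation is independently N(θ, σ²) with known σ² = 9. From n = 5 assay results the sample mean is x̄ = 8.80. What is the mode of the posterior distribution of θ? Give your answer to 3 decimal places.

n = 5, x̄ = 8.80.
For a Normal prior and Normal likelihood with known variance, the posterior is Normal; its mode equals its mean, the precision-weighted average.
Prior precision 1/σ₀² = 1/4 = 0.25; data precision n/σ² = 5/9.
θ̂ = (0.25·9 + (5/9)·8.8) / (0.25 + 5/9) = (257/36)/(29/36) = 257/29 ≈ 8.862.

θ̂_MAP = 8.862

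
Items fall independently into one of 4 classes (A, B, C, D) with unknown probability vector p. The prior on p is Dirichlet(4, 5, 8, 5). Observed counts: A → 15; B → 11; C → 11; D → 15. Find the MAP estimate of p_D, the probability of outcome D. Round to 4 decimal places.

MAP estimate of p_D = 0.2714

The posterior is Dirichlet(αᵢ + nᵢ) = Dirichlet(19, 16, 19, 20).
For a Dirichlet(a₁,…,a_K) with all aᵢ > 1, the mode has j-th component (aⱼ − 1)/(Σaᵢ − K).
Here Σaᵢ = 74 and K = 4, so p_D = (20 − 1)/(74 − 4) = 19/70 ≈ 0.2714.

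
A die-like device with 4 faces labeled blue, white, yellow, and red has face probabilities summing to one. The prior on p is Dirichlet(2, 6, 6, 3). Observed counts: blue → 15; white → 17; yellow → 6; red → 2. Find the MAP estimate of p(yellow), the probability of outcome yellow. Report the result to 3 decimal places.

The posterior is Dirichlet(αᵢ + nᵢ) = Dirichlet(17, 23, 12, 5).
For a Dirichlet(a₁,…,a_K) with all aᵢ > 1, the mode has j-th component (aⱼ − 1)/(Σaᵢ − K).
Here Σaᵢ = 57 and K = 4, so p(yellow) = (12 − 1)/(57 − 4) = 11/53 ≈ 0.208.

MAP estimate of p(yellow) = 0.208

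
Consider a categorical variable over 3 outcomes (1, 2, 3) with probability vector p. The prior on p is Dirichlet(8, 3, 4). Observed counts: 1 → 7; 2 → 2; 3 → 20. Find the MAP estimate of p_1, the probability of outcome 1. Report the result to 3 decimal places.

The posterior is Dirichlet(αᵢ + nᵢ) = Dirichlet(15, 5, 24).
For a Dirichlet(a₁,…,a_K) with all aᵢ > 1, the mode has j-th component (aⱼ − 1)/(Σaᵢ − K).
Here Σaᵢ = 44 and K = 3, so p_1 = (15 − 1)/(44 − 3) = 14/41 ≈ 0.341.

MAP estimate: 0.341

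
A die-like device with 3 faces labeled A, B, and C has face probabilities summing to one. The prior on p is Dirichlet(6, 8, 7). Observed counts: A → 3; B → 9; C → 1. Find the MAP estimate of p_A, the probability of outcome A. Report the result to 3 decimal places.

MAP estimate of p_A = 0.258

The posterior is Dirichlet(αᵢ + nᵢ) = Dirichlet(9, 17, 8).
For a Dirichlet(a₁,…,a_K) with all aᵢ > 1, the mode has j-th component (aⱼ − 1)/(Σaᵢ − K).
Here Σaᵢ = 34 and K = 3, so p_A = (9 − 1)/(34 − 3) = 8/31 ≈ 0.258.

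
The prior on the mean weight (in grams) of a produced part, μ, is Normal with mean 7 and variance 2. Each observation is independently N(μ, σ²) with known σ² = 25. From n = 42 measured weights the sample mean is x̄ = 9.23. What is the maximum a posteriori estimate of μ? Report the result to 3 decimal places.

μ̂_MAP = 8.719

n = 42, x̄ = 9.23.
For a Normal prior and Normal likelihood with known variance, the posterior is Normal; its mode equals its mean, the precision-weighted average.
Prior precision 1/σ₀² = 1/2 = 0.5; data precision n/σ² = 42/25 = 1.68.
μ̂ = (0.5·7 + 1.68·9.23) / (0.5 + 1.68) = 19.0064/2.18 = 23758/2725 ≈ 8.719.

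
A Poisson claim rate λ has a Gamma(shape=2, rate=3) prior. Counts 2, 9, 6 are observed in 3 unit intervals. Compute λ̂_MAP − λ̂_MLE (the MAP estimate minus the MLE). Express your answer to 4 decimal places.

Σxᵢ = 17. Posterior is Gamma(19, 6); MAP = (19−1)/6 = 18/6 ≈ 3.00000.
MLE = x̄ = 17/3 ≈ 5.66667.
Difference = 18/6 − 17/3 = -8/3 ≈ -2.6667.

MAP − MLE = -2.6667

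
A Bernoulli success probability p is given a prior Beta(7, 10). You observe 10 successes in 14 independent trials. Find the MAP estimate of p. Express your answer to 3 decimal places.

p̂_MAP = 0.552

Prior: Beta(7, 10).
Data: 10 successes in 14 trials. The binomial likelihood contributes p^10(1−p)^4, so the posterior is Beta(7+10, 10+4) = Beta(17, 14).
For Beta(a, b) with a, b > 1 the mode is (a−1)/(a+b−2) = 16/29 ≈ 0.552.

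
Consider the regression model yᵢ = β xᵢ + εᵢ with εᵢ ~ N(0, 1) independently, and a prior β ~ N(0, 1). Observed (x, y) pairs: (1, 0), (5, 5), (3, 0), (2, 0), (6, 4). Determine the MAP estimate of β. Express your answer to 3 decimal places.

β̂_MAP = 0.645

log p(β | y) = −Σ(yᵢ − βxᵢ)²/(2·1) − β²/(2·1) + const.
Setting the derivative to zero: Σxᵢ(yᵢ − βxᵢ)/1 − β/1 = 0, so β = Σxᵢyᵢ / (Σxᵢ² + σ²/τ²).
Σxᵢyᵢ = 1·0 + 5·5 + 3·0 + 2·0 + 6·4 = 49; Σxᵢ² = 75; σ²/τ² = 1.
β̂_MAP = 49 / (75 + 1) = 49/76 ≈ 0.645.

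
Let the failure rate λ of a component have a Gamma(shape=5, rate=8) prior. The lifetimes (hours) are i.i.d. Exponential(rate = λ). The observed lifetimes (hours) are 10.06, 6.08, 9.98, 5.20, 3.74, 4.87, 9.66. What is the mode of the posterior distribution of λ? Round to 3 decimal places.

The Exponential(rate=λ) likelihood is ∝ λ^n e^(−λΣtᵢ). Here n = 7 and Σtᵢ = 10.06 + 6.08 + 9.98 + 5.20 + 3.74 + 4.87 + 9.66 = 49.59.
Posterior ∝ λ^4e^(−8λ) · λ^7e^(−49.59λ) = λ^11e^(−57.59λ), i.e. Gamma(12, 57.59).
Mode = (a−1)/b = 11/57.59 ≈ 0.191.

λ̂_MAP = 0.191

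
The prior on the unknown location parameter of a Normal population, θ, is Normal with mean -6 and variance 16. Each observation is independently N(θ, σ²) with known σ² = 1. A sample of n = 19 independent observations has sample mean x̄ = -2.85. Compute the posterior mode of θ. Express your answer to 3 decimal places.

θ̂_MAP = -2.860

n = 19, x̄ = -2.85.
For a Normal prior and Normal likelihood with known variance, the posterior is Normal; its mode equals its mean, the precision-weighted average.
Prior precision 1/σ₀² = 1/16 = 0.0625; data precision n/σ² = 19/1 = 19.
θ̂ = (0.0625·(-6) + 19·(-2.85)) / (0.0625 + 19) = (-54.525)/19.0625 = -4362/1525 ≈ -2.860.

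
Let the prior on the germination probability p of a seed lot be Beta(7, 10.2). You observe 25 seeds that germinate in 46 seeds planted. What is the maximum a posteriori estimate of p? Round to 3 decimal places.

p̂_MAP = 0.507

Prior: Beta(7, 10.2).
Data: 25 successes in 46 trials. The binomial likelihood contributes p^25(1−p)^21, so the posterior is Beta(7+25, 10.2+21) = Beta(32, 31.2).
For Beta(a, b) with a, b > 1 the mode is (a−1)/(a+b−2) = 31/61.2 ≈ 0.507.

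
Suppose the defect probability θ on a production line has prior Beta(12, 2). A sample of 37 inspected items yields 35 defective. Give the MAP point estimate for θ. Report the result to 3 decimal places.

Prior: Beta(12, 2).
Data: 35 successes in 37 trials. The binomial likelihood contributes θ^35(1−θ)^2, so the posterior is Beta(12+35, 2+2) = Beta(47, 4).
For Beta(a, b) with a, b > 1 the mode is (a−1)/(a+b−2) = 46/49 ≈ 0.939.

θ̂_MAP = 0.939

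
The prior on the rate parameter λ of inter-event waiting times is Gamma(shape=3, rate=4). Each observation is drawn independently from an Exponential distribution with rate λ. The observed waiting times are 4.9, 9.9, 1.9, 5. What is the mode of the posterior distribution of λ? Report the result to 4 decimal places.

The Exponential(rate=λ) likelihood is ∝ λ^n e^(−λΣtᵢ). Here n = 4 and Σtᵢ = 4.9 + 9.9 + 1.9 + 5 = 21.7.
Posterior ∝ λ^2e^(−4λ) · λ^4e^(−21.7λ) = λ^6e^(−25.7λ), i.e. Gamma(7, 25.7).
Mode = (a−1)/b = 6/25.7 ≈ 0.2335.

λ̂_MAP = 0.2335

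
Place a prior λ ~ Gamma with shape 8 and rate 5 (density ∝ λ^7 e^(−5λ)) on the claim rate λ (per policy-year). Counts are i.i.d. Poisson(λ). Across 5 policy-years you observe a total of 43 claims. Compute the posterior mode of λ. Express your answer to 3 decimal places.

Σxᵢ = 43, n = 5.
Posterior ∝ λ^7e^(−5λ) · λ^43e^(−5λ) = λ^50e^(−10λ), i.e. Gamma(shape=51, rate=10).
The mode of a Gamma(a, b) with a ≥ 1 (shape–rate) is (a−1)/b = 50/10 ≈ 5.000.

λ̂_MAP = 5.000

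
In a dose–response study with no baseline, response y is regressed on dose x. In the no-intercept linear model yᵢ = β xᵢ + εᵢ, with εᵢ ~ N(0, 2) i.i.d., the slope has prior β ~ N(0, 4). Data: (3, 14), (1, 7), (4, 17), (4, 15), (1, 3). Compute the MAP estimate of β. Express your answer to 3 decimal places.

log p(β | y) = −Σ(yᵢ − βxᵢ)²/(2·2) − β²/(2·4) + const.
Setting the derivative to zero: Σxᵢ(yᵢ − βxᵢ)/2 − β/4 = 0, so β = Σxᵢyᵢ / (Σxᵢ² + σ²/τ²).
Σxᵢyᵢ = 3·14 + 1·7 + 4·17 + 4·15 + 1·3 = 180; Σxᵢ² = 43; σ²/τ² = 0.5.
β̂_MAP = 180 / (43 + 0.5) = 180/43.5 ≈ 4.138.

β̂_MAP = 4.138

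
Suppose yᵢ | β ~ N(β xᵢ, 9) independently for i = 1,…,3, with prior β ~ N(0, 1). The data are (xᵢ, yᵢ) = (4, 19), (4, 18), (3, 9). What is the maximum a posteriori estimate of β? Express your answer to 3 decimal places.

β̂_MAP = 3.500

log p(β | y) = −Σ(yᵢ − βxᵢ)²/(2·9) − β²/(2·1) + const.
Setting the derivative to zero: Σxᵢ(yᵢ − βxᵢ)/9 − β/1 = 0, so β = Σxᵢyᵢ / (Σxᵢ² + σ²/τ²).
Σxᵢyᵢ = 4·19 + 4·18 + 3·9 = 175; Σxᵢ² = 41; σ²/τ² = 9.
β̂_MAP = 175 / (41 + 9) = 175/50 ≈ 3.500.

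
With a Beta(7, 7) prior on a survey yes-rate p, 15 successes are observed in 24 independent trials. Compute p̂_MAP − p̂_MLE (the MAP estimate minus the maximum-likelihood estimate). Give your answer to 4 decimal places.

Posterior is Beta(22, 16); MAP = (22−1)/(38−2) = 21/36 ≈ 0.58333.
MLE ignores the prior: p̂_MLE = k/n = 15/24 ≈ 0.62500.
Difference = 21/36 − 15/24 = -1/24 ≈ -0.0417.

MAP − MLE = -0.0417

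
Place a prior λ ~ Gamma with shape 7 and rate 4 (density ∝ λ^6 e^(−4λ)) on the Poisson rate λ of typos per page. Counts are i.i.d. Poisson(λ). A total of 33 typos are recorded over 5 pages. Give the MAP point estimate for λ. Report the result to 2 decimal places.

Σxᵢ = 33, n = 5.
Posterior ∝ λ^6e^(−4λ) · λ^33e^(−5λ) = λ^39e^(−9λ), i.e. Gamma(shape=40, rate=9).
The mode of a Gamma(a, b) with a ≥ 1 (shape–rate) is (a−1)/b = 39/9 ≈ 4.33.

λ̂_MAP = 4.33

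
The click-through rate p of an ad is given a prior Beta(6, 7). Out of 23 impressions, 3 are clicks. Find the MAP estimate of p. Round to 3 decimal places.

Prior: Beta(6, 7).
Data: 3 successes in 23 trials. The binomial likelihood contributes p^3(1−p)^20, so the posterior is Beta(6+3, 7+20) = Beta(9, 27).
For Beta(a, b) with a, b > 1 the mode is (a−1)/(a+b−2) = 8/34 ≈ 0.235.

p̂_MAP = 0.235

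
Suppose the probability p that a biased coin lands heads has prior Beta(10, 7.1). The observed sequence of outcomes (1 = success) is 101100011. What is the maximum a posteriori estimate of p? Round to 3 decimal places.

Prior: Beta(10, 7.1).
Data: 5 successes in 9 trials (from the sequence). The binomial likelihood contributes p^5(1−p)^4, so the posterior is Beta(10+5, 7.1+4) = Beta(15, 11.1).
For Beta(a, b) with a, b > 1 the mode is (a−1)/(a+b−2) = 14/24.1 ≈ 0.581.

p̂_MAP = 0.581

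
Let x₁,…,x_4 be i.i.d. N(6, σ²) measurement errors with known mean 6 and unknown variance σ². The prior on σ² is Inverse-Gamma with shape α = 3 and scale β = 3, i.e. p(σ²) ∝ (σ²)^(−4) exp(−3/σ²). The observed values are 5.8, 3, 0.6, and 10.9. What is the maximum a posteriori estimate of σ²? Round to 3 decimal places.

Sum of squared deviations about the known mean: SS = (5.8−6)² + (3−6)² + (0.6−6)² + (10.9−6)² = 62.21.
The Normal likelihood contributes (σ²)^(−n/2) exp(−SS/(2σ²)), so the posterior is Inverse-Gamma(α + n/2, β + SS/2) = Inverse-Gamma(5, 34.105).
The mode of Inverse-Gamma(a, b) is b/(a+1) = 34.105/6 ≈ 5.684.

σ̂²_MAP = 5.684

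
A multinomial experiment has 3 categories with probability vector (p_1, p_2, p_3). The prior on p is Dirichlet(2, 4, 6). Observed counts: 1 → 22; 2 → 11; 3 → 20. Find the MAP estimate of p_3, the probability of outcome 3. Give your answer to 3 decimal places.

MAP estimate: 0.403

The posterior is Dirichlet(αᵢ + nᵢ) = Dirichlet(24, 15, 26).
For a Dirichlet(a₁,…,a_K) with all aᵢ > 1, the mode has j-th component (aⱼ − 1)/(Σaᵢ − K).
Here Σaᵢ = 65 and K = 3, so p_3 = (26 − 1)/(65 − 3) = 25/62 ≈ 0.403.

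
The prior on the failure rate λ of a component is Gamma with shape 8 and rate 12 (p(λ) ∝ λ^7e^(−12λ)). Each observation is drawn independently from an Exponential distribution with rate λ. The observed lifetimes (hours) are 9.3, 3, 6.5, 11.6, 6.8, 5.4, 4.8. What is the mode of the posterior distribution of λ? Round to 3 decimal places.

λ̂_MAP = 0.236

The Exponential(rate=λ) likelihood is ∝ λ^n e^(−λΣtᵢ). Here n = 7 and Σtᵢ = 9.3 + 3 + 6.5 + 11.6 + 6.8 + 5.4 + 4.8 = 47.4.
Posterior ∝ λ^7e^(−12λ) · λ^7e^(−47.4λ) = λ^14e^(−59.4λ), i.e. Gamma(15, 59.4).
Mode = (a−1)/b = 14/59.4 ≈ 0.236.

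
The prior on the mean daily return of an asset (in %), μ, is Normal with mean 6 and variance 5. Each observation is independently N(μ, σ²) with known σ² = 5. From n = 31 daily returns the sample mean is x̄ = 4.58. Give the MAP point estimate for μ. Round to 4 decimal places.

n = 31, x̄ = 4.58.
For a Normal prior and Normal likelihood with known variance, the posterior is Normal; its mode equals its mean, the precision-weighted average.
Prior precision 1/σ₀² = 1/5 = 0.2; data precision n/σ² = 31/5 = 6.2.
μ̂ = (0.2·6 + 6.2·4.58) / (0.2 + 6.2) = 29.596/6.4 = 4.624375 ≈ 4.6244.

μ̂_MAP = 4.6244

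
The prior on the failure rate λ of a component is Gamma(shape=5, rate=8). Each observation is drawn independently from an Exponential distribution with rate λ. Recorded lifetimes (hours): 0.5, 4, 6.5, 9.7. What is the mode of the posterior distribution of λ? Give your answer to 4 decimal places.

The Exponential(rate=λ) likelihood is ∝ λ^n e^(−λΣtᵢ). Here n = 4 and Σtᵢ = 0.5 + 4 + 6.5 + 9.7 = 20.7.
Posterior ∝ λ^4e^(−8λ) · λ^4e^(−20.7λ) = λ^8e^(−28.7λ), i.e. Gamma(9, 28.7).
Mode = (a−1)/b = 8/28.7 ≈ 0.2787.

λ̂_MAP = 0.2787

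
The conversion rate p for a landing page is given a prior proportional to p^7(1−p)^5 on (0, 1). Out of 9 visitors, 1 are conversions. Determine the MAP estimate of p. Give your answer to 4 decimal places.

The prior density ∝ p^7(1−p)^5 is the kernel of Beta(8, 6).
Data: 1 success in 9 trials. The binomial likelihood contributes p(1−p)^8, so the posterior is Beta(8+1, 6+8) = Beta(9, 14).
For Beta(a, b) with a, b > 1 the mode is (a−1)/(a+b−2) = 8/21 ≈ 0.3810.

p̂_MAP = 0.3810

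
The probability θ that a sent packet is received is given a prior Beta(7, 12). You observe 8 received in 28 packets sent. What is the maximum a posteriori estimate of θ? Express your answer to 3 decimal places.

Prior: Beta(7, 12).
Data: 8 successes in 28 trials. The binomial likelihood contributes θ^8(1−θ)^20, so the posterior is Beta(7+8, 12+20) = Beta(15, 32).
For Beta(a, b) with a, b > 1 the mode is (a−1)/(a+b−2) = 14/45 ≈ 0.311.

θ̂_MAP = 0.311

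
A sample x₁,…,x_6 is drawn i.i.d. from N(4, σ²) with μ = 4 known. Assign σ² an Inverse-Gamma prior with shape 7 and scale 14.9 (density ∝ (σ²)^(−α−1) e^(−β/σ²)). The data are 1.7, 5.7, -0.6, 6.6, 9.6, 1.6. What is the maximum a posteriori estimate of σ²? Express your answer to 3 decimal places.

Sum of squared deviations about the known mean: SS = (1.7−4)² + (5.7−4)² + (-0.6−4)² + (6.6−4)² + (9.6−4)² + (1.6−4)² = 73.22.
The Normal likelihood contributes (σ²)^(−n/2) exp(−SS/(2σ²)), so the posterior is Inverse-Gamma(α + n/2, β + SS/2) = Inverse-Gamma(10, 51.51).
The mode of Inverse-Gamma(a, b) is b/(a+1) = 51.51/11 ≈ 4.683.

σ̂²_MAP = 4.683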